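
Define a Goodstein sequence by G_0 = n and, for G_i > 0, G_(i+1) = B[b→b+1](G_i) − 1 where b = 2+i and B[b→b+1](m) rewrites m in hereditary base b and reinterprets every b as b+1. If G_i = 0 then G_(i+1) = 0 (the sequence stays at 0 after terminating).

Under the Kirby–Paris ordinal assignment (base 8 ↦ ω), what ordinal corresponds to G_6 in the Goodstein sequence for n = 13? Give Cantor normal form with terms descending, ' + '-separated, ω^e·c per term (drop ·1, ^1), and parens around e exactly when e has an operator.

step 0: 13 = 2^(2 + 1) + 2^2 + 1; sub 3 for 2: 3^(3 + 1) + 3^3 + 1; = 109; G_1 = 109−1 = 108
step 1: 108 = 3^(3 + 1) + 3^3; sub 4 for 3: 4^(4 + 1) + 4^4; = 1280; G_2 = 1280−1 = 1279
step 2: 1279 = 4^(4 + 1) + 3·4^3 + 3·4^2 + 3·4 + 3; sub 5 for 4: 5^(5 + 1) + 3·5^3 + 3·5^2 + 3·5 + 3; = 16093; G_3 = 16093−1 = 16092
step 3: 16092 = 5^(5 + 1) + 3·5^3 + 3·5^2 + 3·5 + 2; sub 6 for 5: 6^(6 + 1) + 3·6^3 + 3·6^2 + 3·6 + 2; = 280712; G_4 = 280712−1 = 280711
step 4: 280711 = 6^(6 + 1) + 3·6^3 + 3·6^2 + 3·6 + 1; sub 7 for 6: 7^(7 + 1) + 3·7^3 + 3·7^2 + 3·7 + 1; = 5765999; G_5 = 5765999−1 = 5765998
step 5: 5765998 = 7^(7 + 1) + 3·7^3 + 3·7^2 + 3·7; sub 8 for 7: 8^(8 + 1) + 3·8^3 + 3·8^2 + 3·8; = 134219480; G_6 = 134219480−1 = 134219479

ω^(ω + 1) + ω^3·3 + ω^2·3 + ω·2 + 7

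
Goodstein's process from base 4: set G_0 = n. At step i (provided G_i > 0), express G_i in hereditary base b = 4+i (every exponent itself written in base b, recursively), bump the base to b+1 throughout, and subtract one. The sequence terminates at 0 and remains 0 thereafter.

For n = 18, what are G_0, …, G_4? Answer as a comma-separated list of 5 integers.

18, 26, 36, 48, 53

(0) 18|_4 = 4^2 + 2 ↦ 5^2 + 2|_5 = 27 ⇒ 26
(1) 26|_5 = 5^2 + 1 ↦ 6^2 + 1|_6 = 37 ⇒ 36
(2) 36|_6 = 6^2 ↦ 7^2|_7 = 49 ⇒ 48
(3) 48|_7 = 6·7 + 6 ↦ 6·8 + 6|_8 = 54 ⇒ 53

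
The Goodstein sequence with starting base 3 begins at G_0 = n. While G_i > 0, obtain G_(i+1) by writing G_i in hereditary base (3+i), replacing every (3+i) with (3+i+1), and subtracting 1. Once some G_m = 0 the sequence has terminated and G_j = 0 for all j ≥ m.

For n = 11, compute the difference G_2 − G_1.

G_0=11  [base 3] 3^2 + 2  →[3↦4]→  4^2 + 2 = 18  −1 ⇒ G_1=17
G_1=17  [base 4] 4^2 + 1  →[4↦5]→  5^2 + 1 = 26  −1 ⇒ G_2=25

8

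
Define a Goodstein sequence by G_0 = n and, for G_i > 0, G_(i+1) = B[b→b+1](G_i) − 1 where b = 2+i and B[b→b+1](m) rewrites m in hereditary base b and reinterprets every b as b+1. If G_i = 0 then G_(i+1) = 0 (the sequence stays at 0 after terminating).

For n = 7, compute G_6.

G_0 = 7. HB_2(7) = 2^2 + 2 + 1. Bump = 31. G_1 = 30.
G_1 = 30. HB_3(30) = 3^3 + 3. Bump = 260. G_2 = 259.
G_2 = 259. HB_4(259) = 4^4 + 3. Bump = 3128. G_3 = 3127.
G_3 = 3127. HB_5(3127) = 5^5 + 2. Bump = 46658. G_4 = 46657.
G_4 = 46657. HB_6(46657) = 6^6 + 1. Bump = 823544. G_5 = 823543.
G_5 = 823543. HB_7(823543) = 7^7. Bump = 16777216. G_6 = 16777215.
G_6 = 16777215. HB_8(16777215) = 7·8^7 + 7·8^6 + 7·8^5 + 7·8^4 + 7·8^3 + 7·8^2 + 7·8 + 7. Bump = 37665880. G_7 = 37665879.

16777215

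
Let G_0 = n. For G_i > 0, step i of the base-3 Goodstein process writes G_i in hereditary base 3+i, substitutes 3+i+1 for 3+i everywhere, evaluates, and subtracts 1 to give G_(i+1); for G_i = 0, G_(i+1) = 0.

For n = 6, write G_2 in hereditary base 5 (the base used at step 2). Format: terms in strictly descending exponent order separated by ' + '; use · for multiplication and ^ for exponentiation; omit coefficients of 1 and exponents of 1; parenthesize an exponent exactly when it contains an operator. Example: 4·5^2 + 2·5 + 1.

G_0=6  [base 3] 2·3  →[3↦4]→  2·4 = 8  −1 ⇒ G_1=7
G_1=7  [base 4] 4 + 3  →[4↦5]→  5 + 3 = 8  −1 ⇒ G_2=7
G_2=7  [base 5] 5 + 2  →[5↦6]→  6 + 2 = 8  −1 ⇒ G_3=7

5 + 2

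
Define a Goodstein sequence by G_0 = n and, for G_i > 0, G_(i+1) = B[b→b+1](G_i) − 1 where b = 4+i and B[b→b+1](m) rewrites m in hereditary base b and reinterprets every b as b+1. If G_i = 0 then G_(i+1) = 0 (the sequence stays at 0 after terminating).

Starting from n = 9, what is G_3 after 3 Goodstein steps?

i=0: 9 = 2·4 + 1 (b=4); 4→5: 2·5 + 1 = 11; 11−1 = 10
i=1: 10 = 2·5 (b=5); 5→6: 2·6 = 12; 12−1 = 11
i=2: 11 = 6 + 5 (b=6); 6→7: 7 + 5 = 12; 12−1 = 11
i=3: 11 = 7 + 4 (b=7); 7→8: 8 + 4 = 12; 12−1 = 11

11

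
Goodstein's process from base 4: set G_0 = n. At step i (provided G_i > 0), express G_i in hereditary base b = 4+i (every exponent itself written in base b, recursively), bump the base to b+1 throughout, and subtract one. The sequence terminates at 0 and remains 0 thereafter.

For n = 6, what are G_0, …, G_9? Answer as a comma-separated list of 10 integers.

base 4: 6 = 4 + 2; at 5: 5 + 2 = 7; next = 6
base 5: 6 = 5 + 1; at 6: 6 + 1 = 7; next = 6
base 6: 6 = 6; at 7: 7 = 7; next = 6
base 7: 6 = 6; at 8: 6 = 6; next = 5
base 8: 5 = 5; at 9: 5 = 5; next = 4
base 9: 4 = 4; at 10: 4 = 4; next = 3
base 10: 3 = 3; at 11: 3 = 3; next = 2
base 11: 2 = 2; at 12: 2 = 2; next = 1
base 12: 1 = 1; at 13: 1 = 1; next = 0

6, 6, 6, 6, 5, 4, 3, 2, 1, 0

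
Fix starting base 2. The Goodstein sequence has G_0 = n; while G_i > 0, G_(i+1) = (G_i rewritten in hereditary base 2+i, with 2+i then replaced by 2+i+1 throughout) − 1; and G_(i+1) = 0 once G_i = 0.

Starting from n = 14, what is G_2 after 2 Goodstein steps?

1281

step 0: 14 = 2^(2 + 1) + 2^2 + 2; sub 3 for 2: 3^(3 + 1) + 3^3 + 3; = 111; G_1 = 111−1 = 110
step 1: 110 = 3^(3 + 1) + 3^3 + 2; sub 4 for 3: 4^(4 + 1) + 4^4 + 2; = 1282; G_2 = 1282−1 = 1281
step 2: 1281 = 4^(4 + 1) + 4^4 + 1; sub 5 for 4: 5^(5 + 1) + 5^5 + 1; = 18751; G_3 = 18751−1 = 18750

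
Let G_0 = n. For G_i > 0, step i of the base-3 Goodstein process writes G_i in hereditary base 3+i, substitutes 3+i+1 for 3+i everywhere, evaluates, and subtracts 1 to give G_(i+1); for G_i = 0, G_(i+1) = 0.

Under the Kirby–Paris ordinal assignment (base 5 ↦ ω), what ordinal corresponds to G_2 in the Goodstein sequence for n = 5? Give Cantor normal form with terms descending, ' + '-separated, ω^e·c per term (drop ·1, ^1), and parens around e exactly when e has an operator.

ω

(0) 5|_3 = 3 + 2 ↦ 4 + 2|_4 = 6 ⇒ 5
(1) 5|_4 = 4 + 1 ↦ 5 + 1|_5 = 6 ⇒ 5
(2) 5|_5 = 5 ↦ 6|_6 = 6 ⇒ 5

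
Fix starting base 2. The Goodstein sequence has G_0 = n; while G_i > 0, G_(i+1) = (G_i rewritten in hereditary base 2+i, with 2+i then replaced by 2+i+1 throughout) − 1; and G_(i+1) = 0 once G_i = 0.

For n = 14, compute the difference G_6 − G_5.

128542131

base 2: 14 = 2^(2 + 1) + 2^2 + 2; at 3: 3^(3 + 1) + 3^3 + 3 = 111; next = 110
base 3: 110 = 3^(3 + 1) + 3^3 + 2; at 4: 4^(4 + 1) + 4^4 + 2 = 1282; next = 1281
base 4: 1281 = 4^(4 + 1) + 4^4 + 1; at 5: 5^(5 + 1) + 5^5 + 1 = 18751; next = 18750
base 5: 18750 = 5^(5 + 1) + 5^5; at 6: 6^(6 + 1) + 6^6 = 326592; next = 326591
base 6: 326591 = 6^(6 + 1) + 5·6^5 + 5·6^4 + 5·6^3 + 5·6^2 + 5·6 + 5; at 7: 7^(7 + 1) + 5·7^5 + 5·7^4 + 5·7^3 + 5·7^2 + 5·7 + 5 = 5862841; next = 5862840
base 7: 5862840 = 7^(7 + 1) + 5·7^5 + 5·7^4 + 5·7^3 + 5·7^2 + 5·7 + 4; at 8: 8^(8 + 1) + 5·8^5 + 5·8^4 + 5·8^3 + 5·8^2 + 5·8 + 4 = 134404972; next = 134404971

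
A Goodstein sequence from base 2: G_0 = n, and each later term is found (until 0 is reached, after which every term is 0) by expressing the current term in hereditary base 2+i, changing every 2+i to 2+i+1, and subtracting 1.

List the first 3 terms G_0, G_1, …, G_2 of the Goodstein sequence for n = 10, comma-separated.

G_0 = 10. HB_2(10) = 2^(2 + 1) + 2. Bump = 84. G_1 = 83.
G_1 = 83. HB_3(83) = 3^(3 + 1) + 2. Bump = 1026. G_2 = 1025.

10, 83, 1025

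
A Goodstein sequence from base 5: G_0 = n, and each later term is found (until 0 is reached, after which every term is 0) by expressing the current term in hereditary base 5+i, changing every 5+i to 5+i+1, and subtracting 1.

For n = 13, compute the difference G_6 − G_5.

step 0: 13 = 2·5 + 3; sub 6 for 5: 2·6 + 3; = 15; G_1 = 15−1 = 14
step 1: 14 = 2·6 + 2; sub 7 for 6: 2·7 + 2; = 16; G_2 = 16−1 = 15
step 2: 15 = 2·7 + 1; sub 8 for 7: 2·8 + 1; = 17; G_3 = 17−1 = 16
step 3: 16 = 2·8; sub 9 for 8: 2·9; = 18; G_4 = 18−1 = 17
step 4: 17 = 9 + 8; sub 10 for 9: 10 + 8; = 18; G_5 = 18−1 = 17
step 5: 17 = 10 + 7; sub 11 for 10: 11 + 7; = 18; G_6 = 18−1 = 17

0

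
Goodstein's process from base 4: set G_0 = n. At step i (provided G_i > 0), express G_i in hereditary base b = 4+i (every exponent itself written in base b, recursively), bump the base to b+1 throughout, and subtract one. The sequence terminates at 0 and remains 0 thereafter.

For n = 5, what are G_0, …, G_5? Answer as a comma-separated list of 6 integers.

5, 5, 5, 4, 3, 2

base 4: 5 = 4 + 1; at 5: 5 + 1 = 6; next = 5
base 5: 5 = 5; at 6: 6 = 6; next = 5
base 6: 5 = 5; at 7: 5 = 5; next = 4
base 7: 4 = 4; at 8: 4 = 4; next = 3
base 8: 3 = 3; at 9: 3 = 3; next = 2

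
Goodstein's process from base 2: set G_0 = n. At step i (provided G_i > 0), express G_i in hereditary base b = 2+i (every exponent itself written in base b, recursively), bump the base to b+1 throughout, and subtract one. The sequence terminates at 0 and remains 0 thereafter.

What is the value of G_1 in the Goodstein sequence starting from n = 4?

4 —HB2→ 2^2 —bump→ 3^3 = 27 —(−1)→ 26
26 —HB3→ 2·3^2 + 2·3 + 2 —bump→ 2·4^2 + 2·4 + 2 = 42 —(−1)→ 41

26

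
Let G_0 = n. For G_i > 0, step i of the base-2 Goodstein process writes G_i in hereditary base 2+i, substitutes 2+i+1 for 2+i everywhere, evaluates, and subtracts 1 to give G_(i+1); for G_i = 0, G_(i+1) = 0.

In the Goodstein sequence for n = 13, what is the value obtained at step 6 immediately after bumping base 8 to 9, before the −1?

3486786856

i=0: 13 = 2^(2 + 1) + 2^2 + 1 (b=2); 2→3: 3^(3 + 1) + 3^3 + 1 = 109; 109−1 = 108
i=1: 108 = 3^(3 + 1) + 3^3 (b=3); 3→4: 4^(4 + 1) + 4^4 = 1280; 1280−1 = 1279
i=2: 1279 = 4^(4 + 1) + 3·4^3 + 3·4^2 + 3·4 + 3 (b=4); 4→5: 5^(5 + 1) + 3·5^3 + 3·5^2 + 3·5 + 3 = 16093; 16093−1 = 16092
i=3: 16092 = 5^(5 + 1) + 3·5^3 + 3·5^2 + 3·5 + 2 (b=5); 5→6: 6^(6 + 1) + 3·6^3 + 3·6^2 + 3·6 + 2 = 280712; 280712−1 = 280711
i=4: 280711 = 6^(6 + 1) + 3·6^3 + 3·6^2 + 3·6 + 1 (b=6); 6→7: 7^(7 + 1) + 3·7^3 + 3·7^2 + 3·7 + 1 = 5765999; 5765999−1 = 5765998
i=5: 5765998 = 7^(7 + 1) + 3·7^3 + 3·7^2 + 3·7 (b=7); 7→8: 8^(8 + 1) + 3·8^3 + 3·8^2 + 3·8 = 134219480; 134219480−1 = 134219479
i=6: 134219479 = 8^(8 + 1) + 3·8^3 + 3·8^2 + 2·8 + 7 (b=8); 8→9: 9^(9 + 1) + 3·9^3 + 3·9^2 + 2·9 + 7 = 3486786856; 3486786856−1 = 3486786855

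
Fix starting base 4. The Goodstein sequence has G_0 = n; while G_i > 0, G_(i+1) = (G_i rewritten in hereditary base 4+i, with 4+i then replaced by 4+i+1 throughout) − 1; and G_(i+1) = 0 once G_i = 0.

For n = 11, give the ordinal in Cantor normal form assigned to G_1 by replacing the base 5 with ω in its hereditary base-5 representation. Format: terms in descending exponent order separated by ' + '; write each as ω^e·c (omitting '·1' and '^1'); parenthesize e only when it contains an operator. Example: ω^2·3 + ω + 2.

ω·2 + 2

G_0=11  [base 4] 2·4 + 3  →[4↦5]→  2·5 + 3 = 13  −1 ⇒ G_1=12
G_1=12  [base 5] 2·5 + 2  →[5↦6]→  2·6 + 2 = 14  −1 ⇒ G_2=13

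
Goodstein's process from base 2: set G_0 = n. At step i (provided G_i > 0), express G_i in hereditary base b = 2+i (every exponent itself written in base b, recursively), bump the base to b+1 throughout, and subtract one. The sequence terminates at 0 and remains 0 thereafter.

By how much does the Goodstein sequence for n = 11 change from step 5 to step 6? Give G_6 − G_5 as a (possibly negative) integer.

128452926

base 2: 11 = 2^(2 + 1) + 2 + 1; at 3: 3^(3 + 1) + 3 + 1 = 85; next = 84
base 3: 84 = 3^(3 + 1) + 3; at 4: 4^(4 + 1) + 4 = 1028; next = 1027
base 4: 1027 = 4^(4 + 1) + 3; at 5: 5^(5 + 1) + 3 = 15628; next = 15627
base 5: 15627 = 5^(5 + 1) + 2; at 6: 6^(6 + 1) + 2 = 279938; next = 279937
base 6: 279937 = 6^(6 + 1) + 1; at 7: 7^(7 + 1) + 1 = 5764802; next = 5764801
base 7: 5764801 = 7^(7 + 1); at 8: 8^(8 + 1) = 134217728; next = 134217727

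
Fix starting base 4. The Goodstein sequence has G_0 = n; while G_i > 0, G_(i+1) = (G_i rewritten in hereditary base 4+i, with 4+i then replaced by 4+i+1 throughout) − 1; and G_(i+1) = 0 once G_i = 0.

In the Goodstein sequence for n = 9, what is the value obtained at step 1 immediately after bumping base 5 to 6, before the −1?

12

base 4: 9 = 2·4 + 1; at 5: 2·5 + 1 = 11; next = 10
base 5: 10 = 2·5; at 6: 2·6 = 12; next = 11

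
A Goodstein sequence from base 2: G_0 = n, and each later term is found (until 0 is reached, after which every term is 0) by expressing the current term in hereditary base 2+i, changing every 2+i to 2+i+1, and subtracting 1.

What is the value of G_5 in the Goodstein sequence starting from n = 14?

i=0: 14 = 2^(2 + 1) + 2^2 + 2 (b=2); 2→3: 3^(3 + 1) + 3^3 + 3 = 111; 111−1 = 110
i=1: 110 = 3^(3 + 1) + 3^3 + 2 (b=3); 3→4: 4^(4 + 1) + 4^4 + 2 = 1282; 1282−1 = 1281
i=2: 1281 = 4^(4 + 1) + 4^4 + 1 (b=4); 4→5: 5^(5 + 1) + 5^5 + 1 = 18751; 18751−1 = 18750
i=3: 18750 = 5^(5 + 1) + 5^5 (b=5); 5→6: 6^(6 + 1) + 6^6 = 326592; 326592−1 = 326591
i=4: 326591 = 6^(6 + 1) + 5·6^5 + 5·6^4 + 5·6^3 + 5·6^2 + 5·6 + 5 (b=6); 6→7: 7^(7 + 1) + 5·7^5 + 5·7^4 + 5·7^3 + 5·7^2 + 5·7 + 5 = 5862841; 5862841−1 = 5862840
i=5: 5862840 = 7^(7 + 1) + 5·7^5 + 5·7^4 + 5·7^3 + 5·7^2 + 5·7 + 4 (b=7); 7→8: 8^(8 + 1) + 5·8^5 + 5·8^4 + 5·8^3 + 5·8^2 + 5·8 + 4 = 134404972; 134404972−1 = 134404971

5862840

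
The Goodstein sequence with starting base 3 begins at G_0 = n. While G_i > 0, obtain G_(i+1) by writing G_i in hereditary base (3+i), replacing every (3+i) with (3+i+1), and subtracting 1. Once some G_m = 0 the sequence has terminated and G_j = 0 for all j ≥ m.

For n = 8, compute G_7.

base 3: 8 = 2·3 + 2; at 4: 2·4 + 2 = 10; next = 9
base 4: 9 = 2·4 + 1; at 5: 2·5 + 1 = 11; next = 10
base 5: 10 = 2·5; at 6: 2·6 = 12; next = 11
base 6: 11 = 6 + 5; at 7: 7 + 5 = 12; next = 11
base 7: 11 = 7 + 4; at 8: 8 + 4 = 12; next = 11
base 8: 11 = 8 + 3; at 9: 9 + 3 = 12; next = 11
base 9: 11 = 9 + 2; at 10: 10 + 2 = 12; next = 11
base 10: 11 = 10 + 1; at 11: 11 + 1 = 12; next = 11

11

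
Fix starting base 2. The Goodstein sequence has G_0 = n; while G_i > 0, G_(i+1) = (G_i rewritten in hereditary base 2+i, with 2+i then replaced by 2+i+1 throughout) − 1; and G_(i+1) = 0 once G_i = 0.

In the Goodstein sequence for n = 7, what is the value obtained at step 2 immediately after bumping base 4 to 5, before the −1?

3128

G_0=7  [base 2] 2^2 + 2 + 1  →[2↦3]→  3^3 + 3 + 1 = 31  −1 ⇒ G_1=30
G_1=30  [base 3] 3^3 + 3  →[3↦4]→  4^4 + 4 = 260  −1 ⇒ G_2=259
G_2=259  [base 4] 4^4 + 3  →[4↦5]→  5^5 + 3 = 3128  −1 ⇒ G_3=3127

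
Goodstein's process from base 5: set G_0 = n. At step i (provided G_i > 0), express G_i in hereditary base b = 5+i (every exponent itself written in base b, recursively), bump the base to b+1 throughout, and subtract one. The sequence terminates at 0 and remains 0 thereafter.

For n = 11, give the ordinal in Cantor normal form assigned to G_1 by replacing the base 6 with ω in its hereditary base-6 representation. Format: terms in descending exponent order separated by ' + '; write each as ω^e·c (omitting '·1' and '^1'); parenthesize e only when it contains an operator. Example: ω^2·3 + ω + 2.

step 0: 11 = 2·5 + 1; sub 6 for 5: 2·6 + 1; = 13; G_1 = 13−1 = 12
step 1: 12 = 2·6; sub 7 for 6: 2·7; = 14; G_2 = 14−1 = 13

ω·2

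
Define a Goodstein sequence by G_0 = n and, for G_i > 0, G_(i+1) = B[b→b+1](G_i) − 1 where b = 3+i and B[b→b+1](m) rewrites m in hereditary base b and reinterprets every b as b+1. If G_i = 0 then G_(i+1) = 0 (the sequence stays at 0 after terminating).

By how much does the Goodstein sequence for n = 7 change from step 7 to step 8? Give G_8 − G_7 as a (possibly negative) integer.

G_0 = 7. HB_3(7) = 2·3 + 1. Bump = 9. G_1 = 8.
G_1 = 8. HB_4(8) = 2·4. Bump = 10. G_2 = 9.
G_2 = 9. HB_5(9) = 5 + 4. Bump = 10. G_3 = 9.
G_3 = 9. HB_6(9) = 6 + 3. Bump = 10. G_4 = 9.
G_4 = 9. HB_7(9) = 7 + 2. Bump = 10. G_5 = 9.
G_5 = 9. HB_8(9) = 8 + 1. Bump = 10. G_6 = 9.
G_6 = 9. HB_9(9) = 9. Bump = 10. G_7 = 9.
G_7 = 9. HB_10(9) = 9. Bump = 9. G_8 = 8.

-1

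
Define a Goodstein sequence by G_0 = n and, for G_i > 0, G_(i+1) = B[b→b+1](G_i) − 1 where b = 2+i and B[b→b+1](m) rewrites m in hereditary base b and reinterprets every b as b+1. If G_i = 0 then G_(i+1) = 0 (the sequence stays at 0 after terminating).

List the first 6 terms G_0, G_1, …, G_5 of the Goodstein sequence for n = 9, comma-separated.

base 2: 9 = 2^(2 + 1) + 1; at 3: 3^(3 + 1) + 1 = 82; next = 81
base 3: 81 = 3^(3 + 1); at 4: 4^(4 + 1) = 1024; next = 1023
base 4: 1023 = 3·4^4 + 3·4^3 + 3·4^2 + 3·4 + 3; at 5: 3·5^5 + 3·5^3 + 3·5^2 + 3·5 + 3 = 9843; next = 9842
base 5: 9842 = 3·5^5 + 3·5^3 + 3·5^2 + 3·5 + 2; at 6: 3·6^6 + 3·6^3 + 3·6^2 + 3·6 + 2 = 140744; next = 140743
base 6: 140743 = 3·6^6 + 3·6^3 + 3·6^2 + 3·6 + 1; at 7: 3·7^7 + 3·7^3 + 3·7^2 + 3·7 + 1 = 2471827; next = 2471826

9, 81, 1023, 9842, 140743, 2471826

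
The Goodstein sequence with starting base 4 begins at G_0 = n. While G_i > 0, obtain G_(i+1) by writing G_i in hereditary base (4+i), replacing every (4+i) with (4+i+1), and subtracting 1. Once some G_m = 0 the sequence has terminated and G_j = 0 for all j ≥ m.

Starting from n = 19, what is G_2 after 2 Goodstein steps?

G_0=19  [base 4] 4^2 + 3  →[4↦5]→  5^2 + 3 = 28  −1 ⇒ G_1=27
G_1=27  [base 5] 5^2 + 2  →[5↦6]→  6^2 + 2 = 38  −1 ⇒ G_2=37
G_2=37  [base 6] 6^2 + 1  →[6↦7]→  7^2 + 1 = 50  −1 ⇒ G_3=49

37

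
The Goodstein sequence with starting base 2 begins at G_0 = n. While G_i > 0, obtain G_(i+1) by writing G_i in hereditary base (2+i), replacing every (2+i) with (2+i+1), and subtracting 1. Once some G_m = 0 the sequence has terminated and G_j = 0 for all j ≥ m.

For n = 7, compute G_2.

(0) 7|_2 = 2^2 + 2 + 1 ↦ 3^3 + 3 + 1|_3 = 31 ⇒ 30
(1) 30|_3 = 3^3 + 3 ↦ 4^4 + 4|_4 = 260 ⇒ 259

259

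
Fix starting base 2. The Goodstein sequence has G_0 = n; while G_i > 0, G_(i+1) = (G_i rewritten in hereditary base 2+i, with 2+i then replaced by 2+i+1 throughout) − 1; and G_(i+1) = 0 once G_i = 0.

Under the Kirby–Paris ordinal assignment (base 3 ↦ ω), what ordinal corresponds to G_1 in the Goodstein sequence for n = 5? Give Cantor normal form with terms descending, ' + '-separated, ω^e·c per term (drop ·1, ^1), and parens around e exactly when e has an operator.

step 0: 5 = 2^2 + 1; sub 3 for 2: 3^3 + 1; = 28; G_1 = 28−1 = 27
step 1: 27 = 3^3; sub 4 for 3: 4^4; = 256; G_2 = 256−1 = 255

ω^ω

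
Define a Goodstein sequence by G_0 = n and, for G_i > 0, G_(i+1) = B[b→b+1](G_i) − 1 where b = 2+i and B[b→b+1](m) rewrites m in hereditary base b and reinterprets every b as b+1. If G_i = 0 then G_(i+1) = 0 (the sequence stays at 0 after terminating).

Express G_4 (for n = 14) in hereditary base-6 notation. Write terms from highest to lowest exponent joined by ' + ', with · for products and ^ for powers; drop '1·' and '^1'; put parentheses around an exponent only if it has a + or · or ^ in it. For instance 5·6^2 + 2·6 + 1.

6^(6 + 1) + 5·6^5 + 5·6^4 + 5·6^3 + 5·6^2 + 5·6 + 5

step 0: 14 = 2^(2 + 1) + 2^2 + 2; sub 3 for 2: 3^(3 + 1) + 3^3 + 3; = 111; G_1 = 111−1 = 110
step 1: 110 = 3^(3 + 1) + 3^3 + 2; sub 4 for 3: 4^(4 + 1) + 4^4 + 2; = 1282; G_2 = 1282−1 = 1281
step 2: 1281 = 4^(4 + 1) + 4^4 + 1; sub 5 for 4: 5^(5 + 1) + 5^5 + 1; = 18751; G_3 = 18751−1 = 18750
step 3: 18750 = 5^(5 + 1) + 5^5; sub 6 for 5: 6^(6 + 1) + 6^6; = 326592; G_4 = 326592−1 = 326591
step 4: 326591 = 6^(6 + 1) + 5·6^5 + 5·6^4 + 5·6^3 + 5·6^2 + 5·6 + 5; sub 7 for 6: 7^(7 + 1) + 5·7^5 + 5·7^4 + 5·7^3 + 5·7^2 + 5·7 + 5; = 5862841; G_5 = 5862841−1 = 5862840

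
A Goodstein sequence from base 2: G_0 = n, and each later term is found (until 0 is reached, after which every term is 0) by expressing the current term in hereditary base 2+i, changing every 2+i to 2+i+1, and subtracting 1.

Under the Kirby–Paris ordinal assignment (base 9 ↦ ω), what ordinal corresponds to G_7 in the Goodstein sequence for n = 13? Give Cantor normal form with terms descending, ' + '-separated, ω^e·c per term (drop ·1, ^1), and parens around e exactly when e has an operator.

G_0 = 13. HB_2(13) = 2^(2 + 1) + 2^2 + 1. Bump = 109. G_1 = 108.
G_1 = 108. HB_3(108) = 3^(3 + 1) + 3^3. Bump = 1280. G_2 = 1279.
G_2 = 1279. HB_4(1279) = 4^(4 + 1) + 3·4^3 + 3·4^2 + 3·4 + 3. Bump = 16093. G_3 = 16092.
G_3 = 16092. HB_5(16092) = 5^(5 + 1) + 3·5^3 + 3·5^2 + 3·5 + 2. Bump = 280712. G_4 = 280711.
G_4 = 280711. HB_6(280711) = 6^(6 + 1) + 3·6^3 + 3·6^2 + 3·6 + 1. Bump = 5765999. G_5 = 5765998.
G_5 = 5765998. HB_7(5765998) = 7^(7 + 1) + 3·7^3 + 3·7^2 + 3·7. Bump = 134219480. G_6 = 134219479.
G_6 = 134219479. HB_8(134219479) = 8^(8 + 1) + 3·8^3 + 3·8^2 + 2·8 + 7. Bump = 3486786856. G_7 = 3486786855.

ω^(ω + 1) + ω^3·3 + ω^2·3 + ω·2 + 6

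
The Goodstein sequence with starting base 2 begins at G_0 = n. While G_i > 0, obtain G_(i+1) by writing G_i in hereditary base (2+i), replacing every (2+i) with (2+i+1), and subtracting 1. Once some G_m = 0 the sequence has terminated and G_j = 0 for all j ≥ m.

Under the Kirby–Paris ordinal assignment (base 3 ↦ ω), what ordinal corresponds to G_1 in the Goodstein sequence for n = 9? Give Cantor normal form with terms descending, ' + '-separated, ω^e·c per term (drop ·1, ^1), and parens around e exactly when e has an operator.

ω^(ω + 1)

G_0=9  [base 2] 2^(2 + 1) + 1  →[2↦3]→  3^(3 + 1) + 1 = 82  −1 ⇒ G_1=81
G_1=81  [base 3] 3^(3 + 1)  →[3↦4]→  4^(4 + 1) = 1024  −1 ⇒ G_2=1023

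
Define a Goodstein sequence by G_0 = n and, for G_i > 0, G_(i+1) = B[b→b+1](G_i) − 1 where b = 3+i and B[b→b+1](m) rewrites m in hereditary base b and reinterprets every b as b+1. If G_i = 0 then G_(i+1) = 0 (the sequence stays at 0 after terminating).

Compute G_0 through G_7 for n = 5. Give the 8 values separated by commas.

i=0: 5 = 3 + 2 (b=3); 3→4: 4 + 2 = 6; 6−1 = 5
i=1: 5 = 4 + 1 (b=4); 4→5: 5 + 1 = 6; 6−1 = 5
i=2: 5 = 5 (b=5); 5→6: 6 = 6; 6−1 = 5
i=3: 5 = 5 (b=6); 6→7: 5 = 5; 5−1 = 4
i=4: 4 = 4 (b=7); 7→8: 4 = 4; 4−1 = 3
i=5: 3 = 3 (b=8); 8→9: 3 = 3; 3−1 = 2
i=6: 2 = 2 (b=9); 9→10: 2 = 2; 2−1 = 1

5, 5, 5, 5, 4, 3, 2, 1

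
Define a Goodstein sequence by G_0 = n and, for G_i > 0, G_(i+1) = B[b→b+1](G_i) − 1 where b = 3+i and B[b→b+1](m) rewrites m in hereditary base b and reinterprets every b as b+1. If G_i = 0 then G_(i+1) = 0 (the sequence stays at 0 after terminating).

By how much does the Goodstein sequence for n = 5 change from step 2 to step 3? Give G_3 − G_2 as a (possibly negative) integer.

(0) 5|_3 = 3 + 2 ↦ 4 + 2|_4 = 6 ⇒ 5
(1) 5|_4 = 4 + 1 ↦ 5 + 1|_5 = 6 ⇒ 5
(2) 5|_5 = 5 ↦ 6|_6 = 6 ⇒ 5

0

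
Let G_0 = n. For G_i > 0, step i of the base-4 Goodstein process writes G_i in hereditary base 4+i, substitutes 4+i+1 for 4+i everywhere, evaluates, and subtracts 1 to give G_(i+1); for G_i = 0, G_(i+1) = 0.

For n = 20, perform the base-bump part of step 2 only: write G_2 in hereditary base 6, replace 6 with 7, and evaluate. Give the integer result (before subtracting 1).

base 4: 20 = 4^2 + 4; at 5: 5^2 + 5 = 30; next = 29
base 5: 29 = 5^2 + 4; at 6: 6^2 + 4 = 40; next = 39
base 6: 39 = 6^2 + 3; at 7: 7^2 + 3 = 52; next = 51

52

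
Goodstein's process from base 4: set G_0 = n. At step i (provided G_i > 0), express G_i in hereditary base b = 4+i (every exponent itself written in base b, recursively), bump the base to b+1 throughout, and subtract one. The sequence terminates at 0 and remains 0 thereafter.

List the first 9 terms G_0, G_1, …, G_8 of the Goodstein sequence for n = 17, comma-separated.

base 4: 17 = 4^2 + 1; at 5: 5^2 + 1 = 26; next = 25
base 5: 25 = 5^2; at 6: 6^2 = 36; next = 35
base 6: 35 = 5·6 + 5; at 7: 5·7 + 5 = 40; next = 39
base 7: 39 = 5·7 + 4; at 8: 5·8 + 4 = 44; next = 43
base 8: 43 = 5·8 + 3; at 9: 5·9 + 3 = 48; next = 47
base 9: 47 = 5·9 + 2; at 10: 5·10 + 2 = 52; next = 51
base 10: 51 = 5·10 + 1; at 11: 5·11 + 1 = 56; next = 55
base 11: 55 = 5·11; at 12: 5·12 = 60; next = 59

17, 25, 35, 39, 43, 47, 51, 55, 59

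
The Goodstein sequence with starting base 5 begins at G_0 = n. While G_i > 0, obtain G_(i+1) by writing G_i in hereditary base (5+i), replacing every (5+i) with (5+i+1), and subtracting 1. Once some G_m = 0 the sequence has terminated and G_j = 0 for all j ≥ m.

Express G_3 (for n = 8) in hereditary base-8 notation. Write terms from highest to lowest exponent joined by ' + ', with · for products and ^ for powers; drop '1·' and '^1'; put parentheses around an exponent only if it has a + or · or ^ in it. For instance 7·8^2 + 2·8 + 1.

8

step 0: 8 = 5 + 3; sub 6 for 5: 6 + 3; = 9; G_1 = 9−1 = 8
step 1: 8 = 6 + 2; sub 7 for 6: 7 + 2; = 9; G_2 = 9−1 = 8
step 2: 8 = 7 + 1; sub 8 for 7: 8 + 1; = 9; G_3 = 9−1 = 8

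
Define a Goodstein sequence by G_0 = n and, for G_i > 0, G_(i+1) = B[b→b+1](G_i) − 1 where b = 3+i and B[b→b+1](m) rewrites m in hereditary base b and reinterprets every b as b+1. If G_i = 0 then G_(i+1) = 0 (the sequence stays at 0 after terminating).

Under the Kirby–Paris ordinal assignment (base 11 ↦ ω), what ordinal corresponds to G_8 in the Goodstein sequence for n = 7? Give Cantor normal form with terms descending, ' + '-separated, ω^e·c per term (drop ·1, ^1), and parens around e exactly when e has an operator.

i=0: 7 = 2·3 + 1 (b=3); 3→4: 2·4 + 1 = 9; 9−1 = 8
i=1: 8 = 2·4 (b=4); 4→5: 2·5 = 10; 10−1 = 9
i=2: 9 = 5 + 4 (b=5); 5→6: 6 + 4 = 10; 10−1 = 9
i=3: 9 = 6 + 3 (b=6); 6→7: 7 + 3 = 10; 10−1 = 9
i=4: 9 = 7 + 2 (b=7); 7→8: 8 + 2 = 10; 10−1 = 9
i=5: 9 = 8 + 1 (b=8); 8→9: 9 + 1 = 10; 10−1 = 9
i=6: 9 = 9 (b=9); 9→10: 10 = 10; 10−1 = 9
i=7: 9 = 9 (b=10); 10→11: 9 = 9; 9−1 = 8
i=8: 8 = 8 (b=11); 11→12: 8 = 8; 8−1 = 7

8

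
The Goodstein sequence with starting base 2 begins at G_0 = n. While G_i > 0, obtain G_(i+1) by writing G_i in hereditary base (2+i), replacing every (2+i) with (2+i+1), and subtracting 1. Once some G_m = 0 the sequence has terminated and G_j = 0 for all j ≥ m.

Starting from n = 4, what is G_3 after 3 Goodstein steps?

60

step 0: 4 = 2^2; sub 3 for 2: 3^3; = 27; G_1 = 27−1 = 26
step 1: 26 = 2·3^2 + 2·3 + 2; sub 4 for 3: 2·4^2 + 2·4 + 2; = 42; G_2 = 42−1 = 41
step 2: 41 = 2·4^2 + 2·4 + 1; sub 5 for 4: 2·5^2 + 2·5 + 1; = 61; G_3 = 61−1 = 60
step 3: 60 = 2·5^2 + 2·5; sub 6 for 5: 2·6^2 + 2·6; = 84; G_4 = 84−1 = 83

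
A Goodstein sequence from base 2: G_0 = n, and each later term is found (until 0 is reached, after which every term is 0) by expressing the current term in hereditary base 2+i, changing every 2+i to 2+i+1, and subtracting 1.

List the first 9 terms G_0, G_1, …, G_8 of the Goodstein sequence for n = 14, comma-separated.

14 —HB2→ 2^(2 + 1) + 2^2 + 2 —bump→ 3^(3 + 1) + 3^3 + 3 = 111 —(−1)→ 110
110 —HB3→ 3^(3 + 1) + 3^3 + 2 —bump→ 4^(4 + 1) + 4^4 + 2 = 1282 —(−1)→ 1281
1281 —HB4→ 4^(4 + 1) + 4^4 + 1 —bump→ 5^(5 + 1) + 5^5 + 1 = 18751 —(−1)→ 18750
18750 —HB5→ 5^(5 + 1) + 5^5 —bump→ 6^(6 + 1) + 6^6 = 326592 —(−1)→ 326591
326591 —HB6→ 6^(6 + 1) + 5·6^5 + 5·6^4 + 5·6^3 + 5·6^2 + 5·6 + 5 —bump→ 7^(7 + 1) + 5·7^5 + 5·7^4 + 5·7^3 + 5·7^2 + 5·7 + 5 = 5862841 —(−1)→ 5862840
5862840 —HB7→ 7^(7 + 1) + 5·7^5 + 5·7^4 + 5·7^3 + 5·7^2 + 5·7 + 4 —bump→ 8^(8 + 1) + 5·8^5 + 5·8^4 + 5·8^3 + 5·8^2 + 5·8 + 4 = 134404972 —(−1)→ 134404971
134404971 —HB8→ 8^(8 + 1) + 5·8^5 + 5·8^4 + 5·8^3 + 5·8^2 + 5·8 + 3 —bump→ 9^(9 + 1) + 5·9^5 + 5·9^4 + 5·9^3 + 5·9^2 + 5·9 + 3 = 3487116549 —(−1)→ 3487116548
3487116548 —HB9→ 9^(9 + 1) + 5·9^5 + 5·9^4 + 5·9^3 + 5·9^2 + 5·9 + 2 —bump→ 10^(10 + 1) + 5·10^5 + 5·10^4 + 5·10^3 + 5·10^2 + 5·10 + 2 = 100000555552 —(−1)→ 100000555551

14, 110, 1281, 18750, 326591, 5862840, 134404971, 3487116548, 100000555551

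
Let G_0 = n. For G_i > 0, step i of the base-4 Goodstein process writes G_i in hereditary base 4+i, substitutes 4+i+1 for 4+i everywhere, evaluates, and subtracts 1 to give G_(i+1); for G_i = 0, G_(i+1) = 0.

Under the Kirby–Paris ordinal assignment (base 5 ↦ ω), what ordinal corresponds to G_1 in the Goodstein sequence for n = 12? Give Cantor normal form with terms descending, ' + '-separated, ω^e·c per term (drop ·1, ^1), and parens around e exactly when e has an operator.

ω·2 + 4

G_0 = 12. HB_4(12) = 3·4. Bump = 15. G_1 = 14.
G_1 = 14. HB_5(14) = 2·5 + 4. Bump = 16. G_2 = 15.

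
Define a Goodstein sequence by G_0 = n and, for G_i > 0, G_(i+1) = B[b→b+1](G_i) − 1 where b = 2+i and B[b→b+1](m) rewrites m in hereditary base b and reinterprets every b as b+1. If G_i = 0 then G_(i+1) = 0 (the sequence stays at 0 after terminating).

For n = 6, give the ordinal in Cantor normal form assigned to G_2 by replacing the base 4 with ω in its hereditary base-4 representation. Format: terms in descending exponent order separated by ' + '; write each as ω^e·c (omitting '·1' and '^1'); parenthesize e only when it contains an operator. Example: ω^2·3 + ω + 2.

6 —HB2→ 2^2 + 2 —bump→ 3^3 + 3 = 30 —(−1)→ 29
29 —HB3→ 3^3 + 2 —bump→ 4^4 + 2 = 258 —(−1)→ 257

ω^ω + 1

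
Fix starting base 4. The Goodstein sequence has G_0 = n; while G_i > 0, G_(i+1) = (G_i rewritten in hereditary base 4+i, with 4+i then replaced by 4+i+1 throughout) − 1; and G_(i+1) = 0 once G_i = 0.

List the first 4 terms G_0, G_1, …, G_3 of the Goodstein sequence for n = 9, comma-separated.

9, 10, 11, 11

9 —HB4→ 2·4 + 1 —bump→ 2·5 + 1 = 11 —(−1)→ 10
10 —HB5→ 2·5 —bump→ 2·6 = 12 —(−1)→ 11
11 —HB6→ 6 + 5 —bump→ 7 + 5 = 12 —(−1)→ 11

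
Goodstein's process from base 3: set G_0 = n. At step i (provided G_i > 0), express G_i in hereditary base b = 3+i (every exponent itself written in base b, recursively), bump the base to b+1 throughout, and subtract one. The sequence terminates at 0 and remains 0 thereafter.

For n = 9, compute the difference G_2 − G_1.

9 —HB3→ 3^2 —bump→ 4^2 = 16 —(−1)→ 15
15 —HB4→ 3·4 + 3 —bump→ 3·5 + 3 = 18 —(−1)→ 17

2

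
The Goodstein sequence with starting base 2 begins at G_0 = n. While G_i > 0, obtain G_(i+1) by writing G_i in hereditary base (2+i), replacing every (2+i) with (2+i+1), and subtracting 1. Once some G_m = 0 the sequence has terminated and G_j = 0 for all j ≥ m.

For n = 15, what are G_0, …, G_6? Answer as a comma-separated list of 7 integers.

15, 111, 1283, 18752, 326593, 6588344, 150994943

[0] 15 ≡ 2^(2 + 1) + 2^2 + 2 + 1 (base 2). Lift 3: 112. −1: 111.
[1] 111 ≡ 3^(3 + 1) + 3^3 + 3 (base 3). Lift 4: 1284. −1: 1283.
[2] 1283 ≡ 4^(4 + 1) + 4^4 + 3 (base 4). Lift 5: 18753. −1: 18752.
[3] 18752 ≡ 5^(5 + 1) + 5^5 + 2 (base 5). Lift 6: 326594. −1: 326593.
[4] 326593 ≡ 6^(6 + 1) + 6^6 + 1 (base 6). Lift 7: 6588345. −1: 6588344.
[5] 6588344 ≡ 7^(7 + 1) + 7^7 (base 7). Lift 8: 150994944. −1: 150994943.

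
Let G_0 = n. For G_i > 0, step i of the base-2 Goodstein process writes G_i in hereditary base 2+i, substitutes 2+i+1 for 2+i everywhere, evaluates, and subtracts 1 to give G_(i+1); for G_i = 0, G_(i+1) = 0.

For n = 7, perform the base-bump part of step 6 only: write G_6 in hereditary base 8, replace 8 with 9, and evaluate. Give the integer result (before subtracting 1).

37665880

G_0=7  [base 2] 2^2 + 2 + 1  →[2↦3]→  3^3 + 3 + 1 = 31  −1 ⇒ G_1=30
G_1=30  [base 3] 3^3 + 3  →[3↦4]→  4^4 + 4 = 260  −1 ⇒ G_2=259
G_2=259  [base 4] 4^4 + 3  →[4↦5]→  5^5 + 3 = 3128  −1 ⇒ G_3=3127
G_3=3127  [base 5] 5^5 + 2  →[5↦6]→  6^6 + 2 = 46658  −1 ⇒ G_4=46657
G_4=46657  [base 6] 6^6 + 1  →[6↦7]→  7^7 + 1 = 823544  −1 ⇒ G_5=823543
G_5=823543  [base 7] 7^7  →[7↦8]→  8^8 = 16777216  −1 ⇒ G_6=16777215
G_6=16777215  [base 8] 7·8^7 + 7·8^6 + 7·8^5 + 7·8^4 + 7·8^3 + 7·8^2 + 7·8 + 7  →[8↦9]→  7·9^7 + 7·9^6 + 7·9^5 + 7·9^4 + 7·9^3 + 7·9^2 + 7·9 + 7 = 37665880  −1 ⇒ G_7=37665879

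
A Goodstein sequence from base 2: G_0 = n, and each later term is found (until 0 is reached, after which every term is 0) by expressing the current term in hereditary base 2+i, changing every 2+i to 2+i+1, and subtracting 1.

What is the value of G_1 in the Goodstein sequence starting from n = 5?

5 —HB2→ 2^2 + 1 —bump→ 3^3 + 1 = 28 —(−1)→ 27
27 —HB3→ 3^3 —bump→ 4^4 = 256 —(−1)→ 255

27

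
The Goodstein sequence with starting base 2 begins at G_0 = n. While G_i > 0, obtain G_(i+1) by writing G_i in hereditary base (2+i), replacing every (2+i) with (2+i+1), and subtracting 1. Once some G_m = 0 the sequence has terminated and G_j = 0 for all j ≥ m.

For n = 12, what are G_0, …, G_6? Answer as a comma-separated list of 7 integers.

12, 107, 1065, 15685, 280019, 5764910, 134217867

(0) 12|_2 = 2^(2 + 1) + 2^2 ↦ 3^(3 + 1) + 3^3|_3 = 108 ⇒ 107
(1) 107|_3 = 3^(3 + 1) + 2·3^2 + 2·3 + 2 ↦ 4^(4 + 1) + 2·4^2 + 2·4 + 2|_4 = 1066 ⇒ 1065
(2) 1065|_4 = 4^(4 + 1) + 2·4^2 + 2·4 + 1 ↦ 5^(5 + 1) + 2·5^2 + 2·5 + 1|_5 = 15686 ⇒ 15685
(3) 15685|_5 = 5^(5 + 1) + 2·5^2 + 2·5 ↦ 6^(6 + 1) + 2·6^2 + 2·6|_6 = 280020 ⇒ 280019
(4) 280019|_6 = 6^(6 + 1) + 2·6^2 + 6 + 5 ↦ 7^(7 + 1) + 2·7^2 + 7 + 5|_7 = 5764911 ⇒ 5764910
(5) 5764910|_7 = 7^(7 + 1) + 2·7^2 + 7 + 4 ↦ 8^(8 + 1) + 2·8^2 + 8 + 4|_8 = 134217868 ⇒ 134217867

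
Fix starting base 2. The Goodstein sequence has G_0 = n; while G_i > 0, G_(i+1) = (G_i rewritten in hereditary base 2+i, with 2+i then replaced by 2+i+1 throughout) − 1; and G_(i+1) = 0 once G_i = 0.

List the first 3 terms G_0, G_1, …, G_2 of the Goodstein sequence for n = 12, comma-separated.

step 0: 12 = 2^(2 + 1) + 2^2; sub 3 for 2: 3^(3 + 1) + 3^3; = 108; G_1 = 108−1 = 107
step 1: 107 = 3^(3 + 1) + 2·3^2 + 2·3 + 2; sub 4 for 3: 4^(4 + 1) + 2·4^2 + 2·4 + 2; = 1066; G_2 = 1066−1 = 1065

12, 107, 1065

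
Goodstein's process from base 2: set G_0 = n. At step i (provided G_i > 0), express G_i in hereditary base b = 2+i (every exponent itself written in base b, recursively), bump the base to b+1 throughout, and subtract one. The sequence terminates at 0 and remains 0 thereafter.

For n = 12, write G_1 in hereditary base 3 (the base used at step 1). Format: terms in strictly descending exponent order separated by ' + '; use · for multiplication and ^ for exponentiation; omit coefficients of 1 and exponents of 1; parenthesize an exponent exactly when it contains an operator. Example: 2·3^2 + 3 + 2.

3^(3 + 1) + 2·3^2 + 2·3 + 2

G_0=12  [base 2] 2^(2 + 1) + 2^2  →[2↦3]→  3^(3 + 1) + 3^3 = 108  −1 ⇒ G_1=107
G_1=107  [base 3] 3^(3 + 1) + 2·3^2 + 2·3 + 2  →[3↦4]→  4^(4 + 1) + 2·4^2 + 2·4 + 2 = 1066  −1 ⇒ G_2=1065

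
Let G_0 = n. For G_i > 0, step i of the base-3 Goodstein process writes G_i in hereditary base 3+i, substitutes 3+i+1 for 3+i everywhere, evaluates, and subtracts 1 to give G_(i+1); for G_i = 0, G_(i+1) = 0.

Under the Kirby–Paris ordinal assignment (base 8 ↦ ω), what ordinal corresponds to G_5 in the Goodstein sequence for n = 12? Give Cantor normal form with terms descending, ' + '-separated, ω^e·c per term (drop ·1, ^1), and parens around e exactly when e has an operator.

i=0: 12 = 3^2 + 3 (b=3); 3→4: 4^2 + 4 = 20; 20−1 = 19
i=1: 19 = 4^2 + 3 (b=4); 4→5: 5^2 + 3 = 28; 28−1 = 27
i=2: 27 = 5^2 + 2 (b=5); 5→6: 6^2 + 2 = 38; 38−1 = 37
i=3: 37 = 6^2 + 1 (b=6); 6→7: 7^2 + 1 = 50; 50−1 = 49
i=4: 49 = 7^2 (b=7); 7→8: 8^2 = 64; 64−1 = 63
i=5: 63 = 7·8 + 7 (b=8); 8→9: 7·9 + 7 = 70; 70−1 = 69

ω·7 + 7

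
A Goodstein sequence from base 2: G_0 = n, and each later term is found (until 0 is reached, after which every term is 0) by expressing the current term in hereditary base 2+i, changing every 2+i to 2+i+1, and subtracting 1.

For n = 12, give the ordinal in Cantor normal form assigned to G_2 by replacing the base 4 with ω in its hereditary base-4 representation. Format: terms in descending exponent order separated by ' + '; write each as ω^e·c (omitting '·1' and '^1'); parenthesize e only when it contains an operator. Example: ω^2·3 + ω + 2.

base 2: 12 = 2^(2 + 1) + 2^2; at 3: 3^(3 + 1) + 3^3 = 108; next = 107
base 3: 107 = 3^(3 + 1) + 2·3^2 + 2·3 + 2; at 4: 4^(4 + 1) + 2·4^2 + 2·4 + 2 = 1066; next = 1065
base 4: 1065 = 4^(4 + 1) + 2·4^2 + 2·4 + 1; at 5: 5^(5 + 1) + 2·5^2 + 2·5 + 1 = 15686; next = 15685

ω^(ω + 1) + ω^2·2 + ω·2 + 1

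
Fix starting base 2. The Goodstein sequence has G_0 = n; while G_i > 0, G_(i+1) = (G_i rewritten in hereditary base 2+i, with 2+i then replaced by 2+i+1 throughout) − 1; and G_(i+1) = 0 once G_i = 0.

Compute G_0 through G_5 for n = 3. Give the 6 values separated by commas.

(0) 3|_2 = 2 + 1 ↦ 3 + 1|_3 = 4 ⇒ 3
(1) 3|_3 = 3 ↦ 4|_4 = 4 ⇒ 3
(2) 3|_4 = 3 ↦ 3|_5 = 3 ⇒ 2
(3) 2|_5 = 2 ↦ 2|_6 = 2 ⇒ 1
(4) 1|_6 = 1 ↦ 1|_7 = 1 ⇒ 0

3, 3, 3, 2, 1, 0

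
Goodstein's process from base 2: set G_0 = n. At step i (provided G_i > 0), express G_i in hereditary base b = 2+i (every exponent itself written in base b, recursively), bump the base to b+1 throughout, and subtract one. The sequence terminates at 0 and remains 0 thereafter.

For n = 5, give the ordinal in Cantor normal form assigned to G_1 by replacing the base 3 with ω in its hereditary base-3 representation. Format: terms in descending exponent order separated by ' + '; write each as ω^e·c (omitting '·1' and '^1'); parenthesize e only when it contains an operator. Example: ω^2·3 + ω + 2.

G_0 = 5. HB_2(5) = 2^2 + 1. Bump = 28. G_1 = 27.
G_1 = 27. HB_3(27) = 3^3. Bump = 256. G_2 = 255.

ω^ω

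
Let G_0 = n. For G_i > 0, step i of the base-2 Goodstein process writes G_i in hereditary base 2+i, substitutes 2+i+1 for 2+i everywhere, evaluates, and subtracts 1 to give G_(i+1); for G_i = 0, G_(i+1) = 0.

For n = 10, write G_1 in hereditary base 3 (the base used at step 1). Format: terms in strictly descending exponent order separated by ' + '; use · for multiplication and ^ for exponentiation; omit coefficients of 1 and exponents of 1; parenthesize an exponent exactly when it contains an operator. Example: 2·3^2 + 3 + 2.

3^(3 + 1) + 2

[0] 10 ≡ 2^(2 + 1) + 2 (base 2). Lift 3: 84. −1: 83.
[1] 83 ≡ 3^(3 + 1) + 2 (base 3). Lift 4: 1026. −1: 1025.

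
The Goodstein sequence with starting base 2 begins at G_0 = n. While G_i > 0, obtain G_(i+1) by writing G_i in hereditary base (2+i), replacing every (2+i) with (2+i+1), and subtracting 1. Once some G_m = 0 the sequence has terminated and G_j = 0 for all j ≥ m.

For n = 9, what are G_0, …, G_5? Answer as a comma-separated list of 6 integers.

9, 81, 1023, 9842, 140743, 2471826

i=0: 9 = 2^(2 + 1) + 1 (b=2); 2→3: 3^(3 + 1) + 1 = 82; 82−1 = 81
i=1: 81 = 3^(3 + 1) (b=3); 3→4: 4^(4 + 1) = 1024; 1024−1 = 1023
i=2: 1023 = 3·4^4 + 3·4^3 + 3·4^2 + 3·4 + 3 (b=4); 4→5: 3·5^5 + 3·5^3 + 3·5^2 + 3·5 + 3 = 9843; 9843−1 = 9842
i=3: 9842 = 3·5^5 + 3·5^3 + 3·5^2 + 3·5 + 2 (b=5); 5→6: 3·6^6 + 3·6^3 + 3·6^2 + 3·6 + 2 = 140744; 140744−1 = 140743
i=4: 140743 = 3·6^6 + 3·6^3 + 3·6^2 + 3·6 + 1 (b=6); 6→7: 3·7^7 + 3·7^3 + 3·7^2 + 3·7 + 1 = 2471827; 2471827−1 = 2471826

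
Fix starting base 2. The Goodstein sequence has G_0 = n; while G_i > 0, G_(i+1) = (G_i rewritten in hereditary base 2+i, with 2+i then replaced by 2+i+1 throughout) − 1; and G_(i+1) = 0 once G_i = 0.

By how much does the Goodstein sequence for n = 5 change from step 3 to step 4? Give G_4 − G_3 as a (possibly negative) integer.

308

step 0: 5 = 2^2 + 1; sub 3 for 2: 3^3 + 1; = 28; G_1 = 28−1 = 27
step 1: 27 = 3^3; sub 4 for 3: 4^4; = 256; G_2 = 256−1 = 255
step 2: 255 = 3·4^3 + 3·4^2 + 3·4 + 3; sub 5 for 4: 3·5^3 + 3·5^2 + 3·5 + 3; = 468; G_3 = 468−1 = 467
step 3: 467 = 3·5^3 + 3·5^2 + 3·5 + 2; sub 6 for 5: 3·6^3 + 3·6^2 + 3·6 + 2; = 776; G_4 = 776−1 = 775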